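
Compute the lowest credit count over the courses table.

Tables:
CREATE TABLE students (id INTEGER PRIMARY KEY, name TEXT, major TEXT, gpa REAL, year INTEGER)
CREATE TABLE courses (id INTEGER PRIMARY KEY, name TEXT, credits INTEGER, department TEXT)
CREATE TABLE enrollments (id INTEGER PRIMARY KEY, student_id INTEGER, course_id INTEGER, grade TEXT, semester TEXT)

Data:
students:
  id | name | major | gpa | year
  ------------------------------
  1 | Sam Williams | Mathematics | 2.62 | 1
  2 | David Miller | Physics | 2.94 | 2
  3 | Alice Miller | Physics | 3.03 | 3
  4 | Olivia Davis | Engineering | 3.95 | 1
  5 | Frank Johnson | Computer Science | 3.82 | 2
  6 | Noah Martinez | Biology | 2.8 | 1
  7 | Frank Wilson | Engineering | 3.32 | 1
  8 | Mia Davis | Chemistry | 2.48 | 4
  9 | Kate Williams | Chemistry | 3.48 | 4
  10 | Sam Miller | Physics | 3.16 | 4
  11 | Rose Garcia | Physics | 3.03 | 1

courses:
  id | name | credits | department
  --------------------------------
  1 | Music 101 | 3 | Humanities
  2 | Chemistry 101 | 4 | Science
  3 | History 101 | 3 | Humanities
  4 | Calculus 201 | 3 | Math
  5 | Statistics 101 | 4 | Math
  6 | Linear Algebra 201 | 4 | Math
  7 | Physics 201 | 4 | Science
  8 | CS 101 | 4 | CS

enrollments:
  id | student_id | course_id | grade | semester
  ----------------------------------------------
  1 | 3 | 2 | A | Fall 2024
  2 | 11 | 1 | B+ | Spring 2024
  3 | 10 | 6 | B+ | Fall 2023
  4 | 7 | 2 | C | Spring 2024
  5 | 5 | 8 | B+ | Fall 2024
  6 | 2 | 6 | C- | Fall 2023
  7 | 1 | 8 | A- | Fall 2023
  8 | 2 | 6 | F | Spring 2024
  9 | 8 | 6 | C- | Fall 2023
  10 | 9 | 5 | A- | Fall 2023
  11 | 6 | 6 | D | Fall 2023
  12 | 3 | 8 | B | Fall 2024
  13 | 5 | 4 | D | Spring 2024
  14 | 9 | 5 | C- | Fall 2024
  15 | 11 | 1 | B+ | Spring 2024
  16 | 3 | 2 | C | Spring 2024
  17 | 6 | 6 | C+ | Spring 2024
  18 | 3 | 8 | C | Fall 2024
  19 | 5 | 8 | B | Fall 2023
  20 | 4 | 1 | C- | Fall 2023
SELECT MIN(credits) FROM courses

Execution result:
3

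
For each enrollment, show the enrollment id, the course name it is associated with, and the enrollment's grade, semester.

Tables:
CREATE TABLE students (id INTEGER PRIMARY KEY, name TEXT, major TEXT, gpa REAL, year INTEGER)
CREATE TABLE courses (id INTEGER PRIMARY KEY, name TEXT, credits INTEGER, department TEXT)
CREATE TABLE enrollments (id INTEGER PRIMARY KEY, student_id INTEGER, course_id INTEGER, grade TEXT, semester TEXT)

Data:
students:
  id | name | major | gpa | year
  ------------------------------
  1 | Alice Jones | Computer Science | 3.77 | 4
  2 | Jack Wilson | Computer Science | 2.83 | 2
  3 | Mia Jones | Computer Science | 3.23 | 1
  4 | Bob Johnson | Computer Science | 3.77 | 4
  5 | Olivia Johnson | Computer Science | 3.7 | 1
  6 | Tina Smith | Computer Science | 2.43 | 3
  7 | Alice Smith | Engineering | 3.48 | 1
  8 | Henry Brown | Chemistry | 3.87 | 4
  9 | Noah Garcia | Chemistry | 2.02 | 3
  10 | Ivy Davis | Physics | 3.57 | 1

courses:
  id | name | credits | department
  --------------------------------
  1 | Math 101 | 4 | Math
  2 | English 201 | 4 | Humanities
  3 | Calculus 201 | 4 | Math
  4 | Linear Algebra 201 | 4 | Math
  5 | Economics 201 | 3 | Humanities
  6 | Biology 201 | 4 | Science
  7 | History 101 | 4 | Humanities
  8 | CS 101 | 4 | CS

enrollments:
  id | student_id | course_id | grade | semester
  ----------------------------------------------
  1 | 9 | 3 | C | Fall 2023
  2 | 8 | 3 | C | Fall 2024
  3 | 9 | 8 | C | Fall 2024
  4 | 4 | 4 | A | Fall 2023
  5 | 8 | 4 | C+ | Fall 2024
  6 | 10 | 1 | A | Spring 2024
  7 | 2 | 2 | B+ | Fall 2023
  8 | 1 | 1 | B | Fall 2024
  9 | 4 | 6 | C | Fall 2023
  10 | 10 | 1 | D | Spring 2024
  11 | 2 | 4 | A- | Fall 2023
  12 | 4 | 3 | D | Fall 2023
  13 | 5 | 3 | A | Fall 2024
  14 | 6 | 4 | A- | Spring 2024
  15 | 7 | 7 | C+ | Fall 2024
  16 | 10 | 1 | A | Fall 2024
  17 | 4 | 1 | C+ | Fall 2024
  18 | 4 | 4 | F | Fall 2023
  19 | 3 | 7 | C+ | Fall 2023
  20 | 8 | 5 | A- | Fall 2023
SELECT c.id, p.name AS course, c.grade, c.semester FROM enrollments c JOIN courses p ON c.course_id = p.id

Execution result:
id | course | grade | semester
1 | Calculus 201 | C | Fall 2023
2 | Calculus 201 | C | Fall 2024
3 | CS 101 | C | Fall 2024
4 | Linear Algebra 201 | A | Fall 2023
5 | Linear Algebra 201 | C+ | Fall 2024
6 | Math 101 | A | Spring 2024
7 | English 201 | B+ | Fall 2023
8 | Math 101 | B | Fall 2024
9 | Biology 201 | C | Fall 2023
10 | Math 101 | D | Spring 2024
11 | Linear Algebra 201 | A- | Fall 2023
12 | Calculus 201 | D | Fall 2023
13 | Calculus 201 | A | Fall 2024
14 | Linear Algebra 201 | A- | Spring 2024
15 | History 101 | C+ | Fall 2024
16 | Math 101 | A | Fall 2024
17 | Math 101 | C+ | Fall 2024
18 | Linear Algebra 201 | F | Fall 2023
19 | History 101 | C+ | Fall 2023
20 | Economics 201 | A- | Fall 2023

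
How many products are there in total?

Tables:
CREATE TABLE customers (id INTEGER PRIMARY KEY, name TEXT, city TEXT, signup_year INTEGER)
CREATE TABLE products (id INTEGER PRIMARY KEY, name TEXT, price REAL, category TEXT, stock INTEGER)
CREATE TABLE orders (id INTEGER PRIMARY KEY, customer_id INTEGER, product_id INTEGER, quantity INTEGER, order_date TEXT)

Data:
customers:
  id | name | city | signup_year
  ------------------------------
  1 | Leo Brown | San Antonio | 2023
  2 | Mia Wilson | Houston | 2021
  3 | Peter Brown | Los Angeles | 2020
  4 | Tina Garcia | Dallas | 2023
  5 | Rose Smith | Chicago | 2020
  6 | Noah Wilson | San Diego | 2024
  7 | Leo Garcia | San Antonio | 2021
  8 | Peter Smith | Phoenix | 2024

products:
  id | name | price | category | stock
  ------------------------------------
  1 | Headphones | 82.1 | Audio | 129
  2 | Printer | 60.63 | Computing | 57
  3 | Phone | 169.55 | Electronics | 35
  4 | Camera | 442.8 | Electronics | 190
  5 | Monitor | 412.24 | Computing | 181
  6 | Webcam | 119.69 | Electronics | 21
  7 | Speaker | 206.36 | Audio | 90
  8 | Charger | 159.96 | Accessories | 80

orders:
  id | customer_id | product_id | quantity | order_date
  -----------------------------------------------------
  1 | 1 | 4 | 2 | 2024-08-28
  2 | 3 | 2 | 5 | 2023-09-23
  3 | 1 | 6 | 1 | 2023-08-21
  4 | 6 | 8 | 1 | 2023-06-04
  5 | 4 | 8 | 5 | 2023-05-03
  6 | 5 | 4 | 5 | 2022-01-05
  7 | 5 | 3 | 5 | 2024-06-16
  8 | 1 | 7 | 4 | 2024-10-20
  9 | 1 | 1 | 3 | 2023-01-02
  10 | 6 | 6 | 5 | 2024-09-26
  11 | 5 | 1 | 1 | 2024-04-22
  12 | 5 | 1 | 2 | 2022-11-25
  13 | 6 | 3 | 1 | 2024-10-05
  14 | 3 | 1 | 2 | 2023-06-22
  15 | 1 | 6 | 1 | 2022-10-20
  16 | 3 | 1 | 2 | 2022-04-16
SELECT COUNT(*) FROM products

Execution result:
8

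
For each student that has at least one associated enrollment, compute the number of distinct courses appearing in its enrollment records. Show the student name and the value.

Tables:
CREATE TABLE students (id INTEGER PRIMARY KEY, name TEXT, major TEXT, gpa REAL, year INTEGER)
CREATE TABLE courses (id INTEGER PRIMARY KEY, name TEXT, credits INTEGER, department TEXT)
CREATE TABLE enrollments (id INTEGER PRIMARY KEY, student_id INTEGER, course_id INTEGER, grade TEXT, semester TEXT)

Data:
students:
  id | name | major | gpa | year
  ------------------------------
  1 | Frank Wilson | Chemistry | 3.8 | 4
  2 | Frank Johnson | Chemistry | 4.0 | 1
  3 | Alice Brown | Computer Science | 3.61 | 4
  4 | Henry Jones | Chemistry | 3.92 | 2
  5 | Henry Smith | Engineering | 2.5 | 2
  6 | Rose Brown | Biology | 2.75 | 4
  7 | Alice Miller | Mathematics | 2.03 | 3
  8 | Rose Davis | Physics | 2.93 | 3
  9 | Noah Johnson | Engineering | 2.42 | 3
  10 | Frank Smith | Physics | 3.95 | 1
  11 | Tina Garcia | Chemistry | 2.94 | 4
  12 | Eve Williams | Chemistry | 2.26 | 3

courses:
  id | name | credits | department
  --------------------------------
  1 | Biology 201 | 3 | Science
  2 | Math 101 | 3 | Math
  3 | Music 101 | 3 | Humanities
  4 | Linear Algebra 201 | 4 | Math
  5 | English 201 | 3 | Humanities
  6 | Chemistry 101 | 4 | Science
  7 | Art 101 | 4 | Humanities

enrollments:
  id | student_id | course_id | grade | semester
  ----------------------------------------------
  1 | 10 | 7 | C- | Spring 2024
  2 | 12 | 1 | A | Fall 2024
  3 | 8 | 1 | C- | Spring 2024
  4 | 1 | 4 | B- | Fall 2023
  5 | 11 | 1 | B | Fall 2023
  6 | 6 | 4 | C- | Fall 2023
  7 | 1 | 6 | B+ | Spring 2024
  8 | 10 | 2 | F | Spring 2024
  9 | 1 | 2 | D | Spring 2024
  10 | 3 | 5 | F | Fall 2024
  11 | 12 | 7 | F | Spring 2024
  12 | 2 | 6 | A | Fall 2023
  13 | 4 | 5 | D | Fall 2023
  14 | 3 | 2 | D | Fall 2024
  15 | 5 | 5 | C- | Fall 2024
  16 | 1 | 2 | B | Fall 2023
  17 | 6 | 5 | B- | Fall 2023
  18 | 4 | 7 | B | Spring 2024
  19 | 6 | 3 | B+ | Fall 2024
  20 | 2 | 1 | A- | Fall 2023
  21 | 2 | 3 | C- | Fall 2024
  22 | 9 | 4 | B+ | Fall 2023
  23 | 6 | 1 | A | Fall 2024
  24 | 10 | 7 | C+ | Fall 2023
SELECT p.name, COUNT(DISTINCT c.course_id) AS distinct_course_count FROM enrollments c JOIN students p ON c.student_id = p.id GROUP BY p.id, p.name

Execution result:
name | distinct_course_count
Frank Wilson | 3
Frank Johnson | 3
Alice Brown | 2
Henry Jones | 2
Henry Smith | 1
Rose Brown | 4
Rose Davis | 1
Noah Johnson | 1
Frank Smith | 2
Tina Garcia | 1
Eve Williams | 2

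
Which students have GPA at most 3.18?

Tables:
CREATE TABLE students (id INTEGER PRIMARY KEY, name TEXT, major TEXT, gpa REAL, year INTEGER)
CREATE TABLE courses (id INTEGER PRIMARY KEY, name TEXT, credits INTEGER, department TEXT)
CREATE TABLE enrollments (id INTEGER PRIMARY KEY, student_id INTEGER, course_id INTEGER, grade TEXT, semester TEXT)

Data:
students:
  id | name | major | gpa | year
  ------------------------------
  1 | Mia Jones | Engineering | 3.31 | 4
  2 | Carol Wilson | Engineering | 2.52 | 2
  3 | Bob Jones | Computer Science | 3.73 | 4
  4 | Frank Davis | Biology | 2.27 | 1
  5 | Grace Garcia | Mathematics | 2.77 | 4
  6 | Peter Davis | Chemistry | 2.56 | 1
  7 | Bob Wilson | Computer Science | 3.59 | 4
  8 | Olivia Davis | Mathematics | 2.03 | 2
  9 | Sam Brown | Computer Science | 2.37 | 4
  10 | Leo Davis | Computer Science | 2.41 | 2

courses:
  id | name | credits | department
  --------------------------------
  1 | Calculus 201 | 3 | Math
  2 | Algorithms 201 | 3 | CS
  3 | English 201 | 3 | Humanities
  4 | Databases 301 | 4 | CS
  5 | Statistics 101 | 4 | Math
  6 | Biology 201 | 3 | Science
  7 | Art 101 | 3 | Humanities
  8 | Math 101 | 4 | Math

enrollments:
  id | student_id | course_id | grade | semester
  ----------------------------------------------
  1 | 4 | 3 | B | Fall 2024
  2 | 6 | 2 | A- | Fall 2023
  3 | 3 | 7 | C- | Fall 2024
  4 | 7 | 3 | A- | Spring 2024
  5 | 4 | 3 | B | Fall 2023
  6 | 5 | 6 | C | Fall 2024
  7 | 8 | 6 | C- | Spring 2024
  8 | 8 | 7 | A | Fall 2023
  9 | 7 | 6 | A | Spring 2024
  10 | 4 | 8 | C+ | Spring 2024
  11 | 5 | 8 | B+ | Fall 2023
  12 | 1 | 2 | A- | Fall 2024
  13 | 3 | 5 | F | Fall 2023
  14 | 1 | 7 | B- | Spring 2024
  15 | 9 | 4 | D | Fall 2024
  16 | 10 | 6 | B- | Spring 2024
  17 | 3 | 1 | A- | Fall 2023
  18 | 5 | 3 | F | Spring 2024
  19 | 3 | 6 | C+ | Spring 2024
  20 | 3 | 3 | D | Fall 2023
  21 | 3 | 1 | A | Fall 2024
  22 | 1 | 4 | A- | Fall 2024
SELECT name, gpa FROM students WHERE gpa <= 3.18

Execution result:
name | gpa
Carol Wilson | 2.52
Frank Davis | 2.27
Grace Garcia | 2.77
Peter Davis | 2.56
Olivia Davis | 2.03
Sam Brown | 2.37
Leo Davis | 2.41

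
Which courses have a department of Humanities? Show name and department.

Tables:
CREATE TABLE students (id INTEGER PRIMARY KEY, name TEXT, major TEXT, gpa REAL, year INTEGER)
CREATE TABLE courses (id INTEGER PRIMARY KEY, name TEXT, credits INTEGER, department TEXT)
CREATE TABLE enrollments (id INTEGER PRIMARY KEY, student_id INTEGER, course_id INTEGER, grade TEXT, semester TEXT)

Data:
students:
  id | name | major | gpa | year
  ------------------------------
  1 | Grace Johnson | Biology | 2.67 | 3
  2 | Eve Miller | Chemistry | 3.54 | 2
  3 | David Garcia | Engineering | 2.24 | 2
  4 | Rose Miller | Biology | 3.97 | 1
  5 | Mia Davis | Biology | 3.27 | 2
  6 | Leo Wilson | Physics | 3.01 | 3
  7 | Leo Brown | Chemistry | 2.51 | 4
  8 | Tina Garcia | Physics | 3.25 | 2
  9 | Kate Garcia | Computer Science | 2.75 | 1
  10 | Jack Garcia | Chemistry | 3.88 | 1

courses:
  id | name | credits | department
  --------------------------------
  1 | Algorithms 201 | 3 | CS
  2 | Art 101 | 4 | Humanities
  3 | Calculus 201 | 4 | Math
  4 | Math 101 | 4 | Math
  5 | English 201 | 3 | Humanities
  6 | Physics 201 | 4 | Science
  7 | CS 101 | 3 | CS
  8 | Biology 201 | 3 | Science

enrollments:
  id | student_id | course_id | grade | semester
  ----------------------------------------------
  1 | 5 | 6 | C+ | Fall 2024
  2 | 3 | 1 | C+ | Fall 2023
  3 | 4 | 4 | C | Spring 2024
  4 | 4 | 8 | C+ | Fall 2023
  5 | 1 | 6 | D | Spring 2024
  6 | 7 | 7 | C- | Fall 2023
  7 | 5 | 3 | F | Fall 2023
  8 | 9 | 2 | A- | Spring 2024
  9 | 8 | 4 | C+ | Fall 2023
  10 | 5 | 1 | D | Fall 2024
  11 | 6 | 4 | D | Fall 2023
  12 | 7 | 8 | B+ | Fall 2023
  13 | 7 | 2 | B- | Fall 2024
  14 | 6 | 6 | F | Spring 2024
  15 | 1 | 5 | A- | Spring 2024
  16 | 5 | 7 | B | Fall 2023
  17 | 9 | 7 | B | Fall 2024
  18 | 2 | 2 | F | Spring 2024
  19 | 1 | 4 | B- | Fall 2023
SELECT name, department FROM courses WHERE department = 'Humanities'

Execution result:
name | department
Art 101 | Humanities
English 201 | Humanities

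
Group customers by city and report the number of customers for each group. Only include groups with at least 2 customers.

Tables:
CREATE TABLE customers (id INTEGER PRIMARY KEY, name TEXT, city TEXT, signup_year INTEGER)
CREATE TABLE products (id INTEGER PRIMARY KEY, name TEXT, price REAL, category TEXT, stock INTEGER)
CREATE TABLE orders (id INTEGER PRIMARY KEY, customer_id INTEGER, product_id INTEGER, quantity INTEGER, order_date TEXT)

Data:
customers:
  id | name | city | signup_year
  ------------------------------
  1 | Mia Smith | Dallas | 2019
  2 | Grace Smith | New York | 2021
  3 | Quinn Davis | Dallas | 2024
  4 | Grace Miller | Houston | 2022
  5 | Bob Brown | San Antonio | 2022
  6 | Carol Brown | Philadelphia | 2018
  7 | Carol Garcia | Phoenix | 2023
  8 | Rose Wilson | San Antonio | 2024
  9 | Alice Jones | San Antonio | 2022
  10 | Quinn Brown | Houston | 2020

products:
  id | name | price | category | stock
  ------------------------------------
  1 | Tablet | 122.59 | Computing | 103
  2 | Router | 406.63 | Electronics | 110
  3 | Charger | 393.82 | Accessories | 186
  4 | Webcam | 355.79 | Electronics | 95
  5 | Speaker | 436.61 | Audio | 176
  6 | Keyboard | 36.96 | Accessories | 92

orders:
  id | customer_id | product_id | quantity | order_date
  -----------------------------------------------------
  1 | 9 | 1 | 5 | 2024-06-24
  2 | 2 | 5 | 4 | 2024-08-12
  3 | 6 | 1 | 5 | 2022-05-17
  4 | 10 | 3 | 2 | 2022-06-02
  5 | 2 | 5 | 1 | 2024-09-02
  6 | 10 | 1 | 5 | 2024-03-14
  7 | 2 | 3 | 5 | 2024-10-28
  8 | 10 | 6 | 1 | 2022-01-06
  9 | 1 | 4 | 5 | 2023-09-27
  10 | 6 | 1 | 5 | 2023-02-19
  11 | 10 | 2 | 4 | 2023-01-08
SELECT city, COUNT(*) AS n FROM customers GROUP BY city HAVING COUNT(*) >= 2

Execution result:
city | n
Dallas | 2
Houston | 2
San Antonio | 3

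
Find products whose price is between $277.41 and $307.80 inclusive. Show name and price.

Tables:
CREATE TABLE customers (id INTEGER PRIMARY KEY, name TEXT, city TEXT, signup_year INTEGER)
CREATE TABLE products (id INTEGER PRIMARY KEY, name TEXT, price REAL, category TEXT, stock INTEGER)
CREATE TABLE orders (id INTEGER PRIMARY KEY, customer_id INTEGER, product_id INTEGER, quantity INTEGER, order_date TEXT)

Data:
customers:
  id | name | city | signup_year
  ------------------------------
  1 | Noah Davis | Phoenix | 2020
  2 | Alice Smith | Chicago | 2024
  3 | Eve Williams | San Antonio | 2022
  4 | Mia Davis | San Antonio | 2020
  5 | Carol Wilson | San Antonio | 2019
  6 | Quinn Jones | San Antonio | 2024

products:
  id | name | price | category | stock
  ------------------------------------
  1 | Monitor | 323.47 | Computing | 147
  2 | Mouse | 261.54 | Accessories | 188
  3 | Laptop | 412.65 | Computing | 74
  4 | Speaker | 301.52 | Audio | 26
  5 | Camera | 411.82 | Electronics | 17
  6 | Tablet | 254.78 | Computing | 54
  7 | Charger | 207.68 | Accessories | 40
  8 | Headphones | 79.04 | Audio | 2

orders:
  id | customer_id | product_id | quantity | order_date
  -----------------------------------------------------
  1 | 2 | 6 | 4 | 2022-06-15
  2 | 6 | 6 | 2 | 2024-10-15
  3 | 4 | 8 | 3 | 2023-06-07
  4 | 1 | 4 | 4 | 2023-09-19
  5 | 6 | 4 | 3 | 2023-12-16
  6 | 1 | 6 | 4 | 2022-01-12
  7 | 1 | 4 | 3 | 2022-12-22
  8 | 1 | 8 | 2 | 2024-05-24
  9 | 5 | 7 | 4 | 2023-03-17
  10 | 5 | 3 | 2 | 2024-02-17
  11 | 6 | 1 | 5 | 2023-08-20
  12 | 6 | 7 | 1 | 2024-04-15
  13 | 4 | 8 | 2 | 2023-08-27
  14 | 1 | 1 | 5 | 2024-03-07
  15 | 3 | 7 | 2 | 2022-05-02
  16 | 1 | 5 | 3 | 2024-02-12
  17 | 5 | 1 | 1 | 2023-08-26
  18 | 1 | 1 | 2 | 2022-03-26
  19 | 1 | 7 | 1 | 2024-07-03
SELECT name, price FROM products WHERE price BETWEEN 277.41 AND 307.8

Execution result:
name | price
Speaker | 301.52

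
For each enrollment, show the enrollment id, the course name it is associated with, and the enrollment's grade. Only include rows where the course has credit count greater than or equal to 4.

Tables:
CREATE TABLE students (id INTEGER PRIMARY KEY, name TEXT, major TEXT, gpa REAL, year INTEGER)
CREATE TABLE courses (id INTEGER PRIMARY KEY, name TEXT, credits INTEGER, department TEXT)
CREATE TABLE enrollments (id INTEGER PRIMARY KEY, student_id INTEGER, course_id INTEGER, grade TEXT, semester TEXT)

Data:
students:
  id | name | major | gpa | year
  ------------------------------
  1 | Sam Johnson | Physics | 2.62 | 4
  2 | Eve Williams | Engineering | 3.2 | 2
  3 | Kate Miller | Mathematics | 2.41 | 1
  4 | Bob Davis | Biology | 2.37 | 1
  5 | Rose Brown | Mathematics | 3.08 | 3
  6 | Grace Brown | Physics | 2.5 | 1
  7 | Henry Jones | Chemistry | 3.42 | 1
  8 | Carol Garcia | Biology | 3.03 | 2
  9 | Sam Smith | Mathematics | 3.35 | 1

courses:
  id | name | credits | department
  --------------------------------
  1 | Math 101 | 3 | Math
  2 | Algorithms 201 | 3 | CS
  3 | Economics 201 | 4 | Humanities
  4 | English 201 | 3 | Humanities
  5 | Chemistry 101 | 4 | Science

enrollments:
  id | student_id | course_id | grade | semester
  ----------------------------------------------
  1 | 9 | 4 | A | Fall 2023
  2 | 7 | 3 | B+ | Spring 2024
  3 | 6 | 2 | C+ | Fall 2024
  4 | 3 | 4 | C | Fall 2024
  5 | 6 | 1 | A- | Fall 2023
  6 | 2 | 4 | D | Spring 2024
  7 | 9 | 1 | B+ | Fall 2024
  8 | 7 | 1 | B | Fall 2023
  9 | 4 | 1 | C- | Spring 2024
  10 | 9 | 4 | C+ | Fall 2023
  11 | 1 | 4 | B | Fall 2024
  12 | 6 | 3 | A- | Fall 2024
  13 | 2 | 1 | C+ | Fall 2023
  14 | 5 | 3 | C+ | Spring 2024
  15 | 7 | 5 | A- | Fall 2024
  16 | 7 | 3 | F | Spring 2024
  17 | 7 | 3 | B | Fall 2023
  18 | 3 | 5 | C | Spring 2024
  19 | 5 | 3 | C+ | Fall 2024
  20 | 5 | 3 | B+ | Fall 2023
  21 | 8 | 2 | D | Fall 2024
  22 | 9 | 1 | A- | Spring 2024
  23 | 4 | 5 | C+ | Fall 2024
SELECT c.id, p.name AS course, c.grade FROM enrollments c JOIN courses p ON c.course_id = p.id WHERE p.credits >= 4

Execution result:
id | course | grade
2 | Economics 201 | B+
12 | Economics 201 | A-
14 | Economics 201 | C+
15 | Chemistry 101 | A-
16 | Economics 201 | F
17 | Economics 201 | B
18 | Chemistry 101 | C
19 | Economics 201 | C+
20 | Economics 201 | B+
23 | Chemistry 101 | C+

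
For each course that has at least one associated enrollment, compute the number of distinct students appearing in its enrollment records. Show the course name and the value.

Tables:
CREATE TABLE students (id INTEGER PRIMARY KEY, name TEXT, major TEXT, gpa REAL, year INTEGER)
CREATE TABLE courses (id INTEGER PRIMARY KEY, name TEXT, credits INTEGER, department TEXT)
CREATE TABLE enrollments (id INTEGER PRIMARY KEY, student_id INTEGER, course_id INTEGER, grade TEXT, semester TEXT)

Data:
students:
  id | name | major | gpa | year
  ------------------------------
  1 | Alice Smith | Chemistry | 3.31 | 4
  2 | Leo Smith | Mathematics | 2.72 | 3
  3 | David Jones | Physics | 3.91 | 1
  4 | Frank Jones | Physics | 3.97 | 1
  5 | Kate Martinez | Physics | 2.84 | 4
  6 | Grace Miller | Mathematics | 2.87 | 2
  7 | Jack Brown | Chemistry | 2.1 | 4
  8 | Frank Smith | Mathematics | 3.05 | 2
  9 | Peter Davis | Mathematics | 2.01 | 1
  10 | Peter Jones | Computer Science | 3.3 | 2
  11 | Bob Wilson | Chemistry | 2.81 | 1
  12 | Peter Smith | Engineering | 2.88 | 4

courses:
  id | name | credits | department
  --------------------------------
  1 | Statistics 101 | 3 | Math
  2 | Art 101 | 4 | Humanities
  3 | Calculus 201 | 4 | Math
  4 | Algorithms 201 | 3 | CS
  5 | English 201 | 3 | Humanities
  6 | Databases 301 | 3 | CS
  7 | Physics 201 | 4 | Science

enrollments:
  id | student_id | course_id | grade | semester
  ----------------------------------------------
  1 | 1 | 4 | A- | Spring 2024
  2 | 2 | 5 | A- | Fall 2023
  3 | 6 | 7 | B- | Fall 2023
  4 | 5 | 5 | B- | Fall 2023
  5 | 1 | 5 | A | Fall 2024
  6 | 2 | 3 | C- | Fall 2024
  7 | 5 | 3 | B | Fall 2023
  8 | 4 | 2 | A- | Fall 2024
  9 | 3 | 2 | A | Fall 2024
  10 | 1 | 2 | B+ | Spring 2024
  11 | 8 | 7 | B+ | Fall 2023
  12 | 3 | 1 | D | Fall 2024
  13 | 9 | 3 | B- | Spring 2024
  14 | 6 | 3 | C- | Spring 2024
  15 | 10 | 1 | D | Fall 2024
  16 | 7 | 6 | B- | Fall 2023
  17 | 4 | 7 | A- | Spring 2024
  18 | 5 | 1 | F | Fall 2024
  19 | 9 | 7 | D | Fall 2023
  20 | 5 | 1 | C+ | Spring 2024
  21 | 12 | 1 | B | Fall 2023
SELECT p.name, COUNT(DISTINCT c.student_id) AS distinct_student_count FROM enrollments c JOIN courses p ON c.course_id = p.id GROUP BY p.id, p.name

Execution result:
name | distinct_student_count
Statistics 101 | 4
Art 101 | 3
Calculus 201 | 4
Algorithms 201 | 1
English 201 | 3
Databases 301 | 1
Physics 201 | 4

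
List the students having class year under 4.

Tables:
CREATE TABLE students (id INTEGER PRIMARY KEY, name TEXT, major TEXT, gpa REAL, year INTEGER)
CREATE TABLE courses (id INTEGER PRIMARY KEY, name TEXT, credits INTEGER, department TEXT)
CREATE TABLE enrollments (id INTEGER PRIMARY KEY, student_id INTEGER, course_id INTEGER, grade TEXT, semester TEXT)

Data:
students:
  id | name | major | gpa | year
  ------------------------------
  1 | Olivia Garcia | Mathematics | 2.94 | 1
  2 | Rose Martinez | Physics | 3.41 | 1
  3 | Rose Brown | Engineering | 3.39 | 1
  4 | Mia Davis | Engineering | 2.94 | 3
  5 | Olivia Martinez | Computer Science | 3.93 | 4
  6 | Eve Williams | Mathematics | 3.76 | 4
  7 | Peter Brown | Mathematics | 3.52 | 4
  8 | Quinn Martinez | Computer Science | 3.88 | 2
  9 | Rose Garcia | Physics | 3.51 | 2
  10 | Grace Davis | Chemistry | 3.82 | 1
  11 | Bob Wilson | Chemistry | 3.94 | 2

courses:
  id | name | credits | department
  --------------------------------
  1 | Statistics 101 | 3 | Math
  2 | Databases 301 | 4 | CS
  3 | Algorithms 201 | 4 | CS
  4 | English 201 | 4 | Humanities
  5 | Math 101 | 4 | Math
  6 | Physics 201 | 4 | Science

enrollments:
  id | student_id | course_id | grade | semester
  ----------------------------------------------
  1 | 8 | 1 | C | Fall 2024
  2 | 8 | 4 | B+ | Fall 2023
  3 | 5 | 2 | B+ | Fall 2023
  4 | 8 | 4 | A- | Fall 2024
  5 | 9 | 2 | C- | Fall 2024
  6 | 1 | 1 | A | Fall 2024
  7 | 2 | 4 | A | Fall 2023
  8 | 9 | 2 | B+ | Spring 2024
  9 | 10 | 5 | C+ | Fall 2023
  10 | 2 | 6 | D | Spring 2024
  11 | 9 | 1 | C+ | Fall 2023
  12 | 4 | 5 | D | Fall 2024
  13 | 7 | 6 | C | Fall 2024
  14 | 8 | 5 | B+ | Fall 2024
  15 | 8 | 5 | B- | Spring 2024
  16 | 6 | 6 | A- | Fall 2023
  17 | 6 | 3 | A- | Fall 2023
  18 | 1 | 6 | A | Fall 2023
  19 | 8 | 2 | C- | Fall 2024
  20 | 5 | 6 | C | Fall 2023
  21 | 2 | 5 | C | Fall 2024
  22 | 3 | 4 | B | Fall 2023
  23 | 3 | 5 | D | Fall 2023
SELECT name, year FROM students WHERE year < 4

Execution result:
name | year
Olivia Garcia | 1
Rose Martinez | 1
Rose Brown | 1
Mia Davis | 3
Quinn Martinez | 2
Rose Garcia | 2
Grace Davis | 1
Bob Wilson | 2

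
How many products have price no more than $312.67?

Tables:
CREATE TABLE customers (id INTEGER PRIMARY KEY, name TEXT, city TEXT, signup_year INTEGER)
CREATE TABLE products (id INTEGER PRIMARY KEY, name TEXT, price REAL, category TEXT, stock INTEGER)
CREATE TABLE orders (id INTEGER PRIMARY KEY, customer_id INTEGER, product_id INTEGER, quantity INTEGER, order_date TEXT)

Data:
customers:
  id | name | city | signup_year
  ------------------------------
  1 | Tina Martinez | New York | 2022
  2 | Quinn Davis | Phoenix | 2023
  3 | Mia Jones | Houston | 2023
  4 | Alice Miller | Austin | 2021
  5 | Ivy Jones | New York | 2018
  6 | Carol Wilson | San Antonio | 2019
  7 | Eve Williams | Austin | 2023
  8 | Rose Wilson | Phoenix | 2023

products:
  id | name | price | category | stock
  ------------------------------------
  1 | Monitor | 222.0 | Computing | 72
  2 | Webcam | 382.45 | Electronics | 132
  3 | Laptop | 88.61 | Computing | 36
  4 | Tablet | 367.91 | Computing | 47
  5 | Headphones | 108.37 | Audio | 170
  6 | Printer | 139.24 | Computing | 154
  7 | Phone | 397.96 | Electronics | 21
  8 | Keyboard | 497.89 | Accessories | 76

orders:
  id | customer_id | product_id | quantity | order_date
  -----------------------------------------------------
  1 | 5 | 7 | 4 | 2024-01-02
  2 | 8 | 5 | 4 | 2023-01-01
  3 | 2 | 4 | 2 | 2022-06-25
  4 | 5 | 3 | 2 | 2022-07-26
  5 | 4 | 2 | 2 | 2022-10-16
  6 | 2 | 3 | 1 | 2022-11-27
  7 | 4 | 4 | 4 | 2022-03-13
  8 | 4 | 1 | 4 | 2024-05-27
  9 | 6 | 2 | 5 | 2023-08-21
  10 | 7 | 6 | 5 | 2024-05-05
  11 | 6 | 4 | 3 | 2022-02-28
SELECT COUNT(*) FROM products WHERE price <= 312.67

Execution result:
4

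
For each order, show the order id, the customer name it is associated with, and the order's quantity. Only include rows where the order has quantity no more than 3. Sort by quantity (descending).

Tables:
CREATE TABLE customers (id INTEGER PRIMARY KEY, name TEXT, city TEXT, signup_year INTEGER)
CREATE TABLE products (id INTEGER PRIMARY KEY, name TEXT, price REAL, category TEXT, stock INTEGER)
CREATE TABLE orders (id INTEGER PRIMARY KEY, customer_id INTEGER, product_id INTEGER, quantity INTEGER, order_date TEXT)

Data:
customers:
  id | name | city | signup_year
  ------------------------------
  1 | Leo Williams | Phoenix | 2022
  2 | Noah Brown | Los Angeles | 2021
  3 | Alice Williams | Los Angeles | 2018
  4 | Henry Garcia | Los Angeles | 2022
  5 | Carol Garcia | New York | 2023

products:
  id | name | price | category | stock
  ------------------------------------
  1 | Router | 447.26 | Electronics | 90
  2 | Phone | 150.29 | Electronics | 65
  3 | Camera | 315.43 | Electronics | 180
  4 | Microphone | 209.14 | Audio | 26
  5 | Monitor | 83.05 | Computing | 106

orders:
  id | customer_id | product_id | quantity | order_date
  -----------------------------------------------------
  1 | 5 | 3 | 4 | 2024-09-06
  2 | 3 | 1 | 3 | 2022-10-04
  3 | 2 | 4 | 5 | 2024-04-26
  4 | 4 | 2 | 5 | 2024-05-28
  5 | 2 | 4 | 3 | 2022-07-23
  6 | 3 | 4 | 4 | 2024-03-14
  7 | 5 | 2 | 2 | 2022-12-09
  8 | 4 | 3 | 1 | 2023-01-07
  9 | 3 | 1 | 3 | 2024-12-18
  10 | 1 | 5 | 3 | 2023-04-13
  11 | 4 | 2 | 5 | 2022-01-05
SELECT c.id, p.name AS customer, c.quantity FROM orders c JOIN customers p ON c.customer_id = p.id WHERE c.quantity <= 3 ORDER BY c.quantity DESC

Execution result:
id | customer | quantity
2 | Alice Williams | 3
5 | Noah Brown | 3
9 | Alice Williams | 3
10 | Leo Williams | 3
7 | Carol Garcia | 2
8 | Henry Garcia | 1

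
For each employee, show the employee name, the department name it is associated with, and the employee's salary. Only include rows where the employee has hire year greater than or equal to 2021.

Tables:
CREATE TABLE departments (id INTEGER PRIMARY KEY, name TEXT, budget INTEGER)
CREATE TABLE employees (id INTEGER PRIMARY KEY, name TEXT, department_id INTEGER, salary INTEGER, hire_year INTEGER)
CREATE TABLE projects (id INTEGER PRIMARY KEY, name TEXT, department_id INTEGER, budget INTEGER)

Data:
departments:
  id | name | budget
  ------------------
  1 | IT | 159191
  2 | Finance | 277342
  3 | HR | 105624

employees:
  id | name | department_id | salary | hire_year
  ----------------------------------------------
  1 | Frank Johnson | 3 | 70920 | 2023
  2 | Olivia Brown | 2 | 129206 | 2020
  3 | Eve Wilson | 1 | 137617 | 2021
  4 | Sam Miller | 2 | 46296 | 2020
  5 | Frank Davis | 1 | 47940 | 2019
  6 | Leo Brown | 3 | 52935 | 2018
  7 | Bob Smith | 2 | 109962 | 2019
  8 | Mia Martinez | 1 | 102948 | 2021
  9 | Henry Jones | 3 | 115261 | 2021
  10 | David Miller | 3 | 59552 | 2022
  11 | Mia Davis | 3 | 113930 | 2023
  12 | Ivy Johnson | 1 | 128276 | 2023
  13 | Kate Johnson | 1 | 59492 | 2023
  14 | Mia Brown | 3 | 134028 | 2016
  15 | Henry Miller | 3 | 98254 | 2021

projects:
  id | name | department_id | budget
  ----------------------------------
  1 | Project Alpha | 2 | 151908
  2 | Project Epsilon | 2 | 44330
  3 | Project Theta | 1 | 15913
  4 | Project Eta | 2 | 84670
SELECT c.name, p.name AS department, c.salary FROM employees c JOIN departments p ON c.department_id = p.id WHERE c.hire_year >= 2021

Execution result:
name | department | salary
Frank Johnson | HR | 70920
Eve Wilson | IT | 137617
Mia Martinez | IT | 102948
Henry Jones | HR | 115261
David Miller | HR | 59552
Mia Davis | HR | 113930
Ivy Johnson | IT | 128276
Kate Johnson | IT | 59492
Henry Miller | HR | 98254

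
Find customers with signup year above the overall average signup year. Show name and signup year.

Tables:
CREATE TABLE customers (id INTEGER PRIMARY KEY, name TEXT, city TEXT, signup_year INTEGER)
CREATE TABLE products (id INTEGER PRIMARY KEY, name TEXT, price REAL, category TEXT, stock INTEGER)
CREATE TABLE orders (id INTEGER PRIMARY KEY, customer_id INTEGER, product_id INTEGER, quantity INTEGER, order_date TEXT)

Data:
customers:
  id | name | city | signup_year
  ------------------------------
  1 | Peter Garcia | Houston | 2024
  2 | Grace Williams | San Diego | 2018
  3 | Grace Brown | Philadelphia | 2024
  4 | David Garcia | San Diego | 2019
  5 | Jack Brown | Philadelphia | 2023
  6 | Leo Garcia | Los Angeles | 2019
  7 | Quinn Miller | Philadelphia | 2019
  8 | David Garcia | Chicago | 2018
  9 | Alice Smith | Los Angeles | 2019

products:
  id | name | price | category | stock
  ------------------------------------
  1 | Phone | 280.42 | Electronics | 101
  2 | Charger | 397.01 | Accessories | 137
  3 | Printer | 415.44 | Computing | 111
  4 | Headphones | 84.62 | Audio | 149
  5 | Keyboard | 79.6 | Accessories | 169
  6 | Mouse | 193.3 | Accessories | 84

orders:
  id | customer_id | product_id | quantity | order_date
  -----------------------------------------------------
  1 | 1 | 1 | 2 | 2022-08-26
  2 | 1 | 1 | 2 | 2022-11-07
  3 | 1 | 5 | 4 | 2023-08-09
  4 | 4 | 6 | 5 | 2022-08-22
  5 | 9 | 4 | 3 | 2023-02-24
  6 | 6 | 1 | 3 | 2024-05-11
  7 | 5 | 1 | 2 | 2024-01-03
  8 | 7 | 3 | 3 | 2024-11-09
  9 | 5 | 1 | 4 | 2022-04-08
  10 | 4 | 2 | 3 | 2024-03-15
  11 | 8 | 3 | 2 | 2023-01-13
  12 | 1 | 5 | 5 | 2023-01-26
SELECT name, signup_year FROM customers WHERE signup_year > (SELECT AVG(signup_year) FROM customers)

Execution result:
name | signup_year
Peter Garcia | 2024
Grace Brown | 2024
Jack Brown | 2023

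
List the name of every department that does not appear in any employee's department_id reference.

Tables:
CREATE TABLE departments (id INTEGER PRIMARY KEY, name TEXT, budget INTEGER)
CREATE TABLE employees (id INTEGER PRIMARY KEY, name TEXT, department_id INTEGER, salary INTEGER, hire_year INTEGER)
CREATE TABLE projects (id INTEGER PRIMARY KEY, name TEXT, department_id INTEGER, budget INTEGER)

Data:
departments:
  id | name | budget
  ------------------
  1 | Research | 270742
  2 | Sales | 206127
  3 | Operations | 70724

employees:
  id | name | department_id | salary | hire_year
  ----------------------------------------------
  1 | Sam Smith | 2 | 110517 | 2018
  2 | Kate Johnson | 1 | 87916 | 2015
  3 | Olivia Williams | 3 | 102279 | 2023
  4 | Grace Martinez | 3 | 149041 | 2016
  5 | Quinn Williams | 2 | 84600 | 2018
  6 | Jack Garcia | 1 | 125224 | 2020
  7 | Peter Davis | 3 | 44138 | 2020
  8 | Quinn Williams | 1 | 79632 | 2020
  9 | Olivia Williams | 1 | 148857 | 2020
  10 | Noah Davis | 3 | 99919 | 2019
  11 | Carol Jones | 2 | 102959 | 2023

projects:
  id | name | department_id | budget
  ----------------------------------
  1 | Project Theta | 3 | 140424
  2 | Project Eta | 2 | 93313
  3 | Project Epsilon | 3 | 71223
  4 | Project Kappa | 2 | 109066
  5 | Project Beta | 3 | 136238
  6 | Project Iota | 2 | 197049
SELECT p.name FROM departments p LEFT JOIN employees c ON c.department_id = p.id WHERE c.id IS NULL

Execution result:
(no rows)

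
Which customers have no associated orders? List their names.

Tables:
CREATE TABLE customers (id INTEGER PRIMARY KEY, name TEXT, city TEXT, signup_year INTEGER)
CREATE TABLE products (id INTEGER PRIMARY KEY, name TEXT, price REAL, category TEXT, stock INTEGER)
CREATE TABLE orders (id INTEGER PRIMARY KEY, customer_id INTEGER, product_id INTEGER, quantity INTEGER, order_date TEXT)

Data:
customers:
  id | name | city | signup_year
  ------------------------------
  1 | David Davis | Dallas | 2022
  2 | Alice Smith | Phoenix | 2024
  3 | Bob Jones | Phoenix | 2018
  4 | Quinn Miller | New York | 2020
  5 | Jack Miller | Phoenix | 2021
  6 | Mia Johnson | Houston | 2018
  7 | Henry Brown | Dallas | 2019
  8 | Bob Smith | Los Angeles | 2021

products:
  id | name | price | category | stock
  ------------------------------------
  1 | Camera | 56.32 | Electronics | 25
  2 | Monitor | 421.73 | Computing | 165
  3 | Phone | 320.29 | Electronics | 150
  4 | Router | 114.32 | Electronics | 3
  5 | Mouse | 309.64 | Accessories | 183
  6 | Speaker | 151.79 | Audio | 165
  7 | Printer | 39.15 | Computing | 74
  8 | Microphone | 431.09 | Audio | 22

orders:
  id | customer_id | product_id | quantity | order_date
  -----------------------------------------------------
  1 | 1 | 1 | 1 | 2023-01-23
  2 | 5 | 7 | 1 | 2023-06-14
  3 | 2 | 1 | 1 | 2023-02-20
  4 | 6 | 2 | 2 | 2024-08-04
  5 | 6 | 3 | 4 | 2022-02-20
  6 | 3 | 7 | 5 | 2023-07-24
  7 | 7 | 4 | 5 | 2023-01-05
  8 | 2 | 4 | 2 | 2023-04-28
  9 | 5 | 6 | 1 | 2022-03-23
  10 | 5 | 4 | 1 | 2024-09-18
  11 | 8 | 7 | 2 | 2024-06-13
SELECT p.name FROM customers p LEFT JOIN orders c ON c.customer_id = p.id WHERE c.id IS NULL

Execution result:
Quinn Miller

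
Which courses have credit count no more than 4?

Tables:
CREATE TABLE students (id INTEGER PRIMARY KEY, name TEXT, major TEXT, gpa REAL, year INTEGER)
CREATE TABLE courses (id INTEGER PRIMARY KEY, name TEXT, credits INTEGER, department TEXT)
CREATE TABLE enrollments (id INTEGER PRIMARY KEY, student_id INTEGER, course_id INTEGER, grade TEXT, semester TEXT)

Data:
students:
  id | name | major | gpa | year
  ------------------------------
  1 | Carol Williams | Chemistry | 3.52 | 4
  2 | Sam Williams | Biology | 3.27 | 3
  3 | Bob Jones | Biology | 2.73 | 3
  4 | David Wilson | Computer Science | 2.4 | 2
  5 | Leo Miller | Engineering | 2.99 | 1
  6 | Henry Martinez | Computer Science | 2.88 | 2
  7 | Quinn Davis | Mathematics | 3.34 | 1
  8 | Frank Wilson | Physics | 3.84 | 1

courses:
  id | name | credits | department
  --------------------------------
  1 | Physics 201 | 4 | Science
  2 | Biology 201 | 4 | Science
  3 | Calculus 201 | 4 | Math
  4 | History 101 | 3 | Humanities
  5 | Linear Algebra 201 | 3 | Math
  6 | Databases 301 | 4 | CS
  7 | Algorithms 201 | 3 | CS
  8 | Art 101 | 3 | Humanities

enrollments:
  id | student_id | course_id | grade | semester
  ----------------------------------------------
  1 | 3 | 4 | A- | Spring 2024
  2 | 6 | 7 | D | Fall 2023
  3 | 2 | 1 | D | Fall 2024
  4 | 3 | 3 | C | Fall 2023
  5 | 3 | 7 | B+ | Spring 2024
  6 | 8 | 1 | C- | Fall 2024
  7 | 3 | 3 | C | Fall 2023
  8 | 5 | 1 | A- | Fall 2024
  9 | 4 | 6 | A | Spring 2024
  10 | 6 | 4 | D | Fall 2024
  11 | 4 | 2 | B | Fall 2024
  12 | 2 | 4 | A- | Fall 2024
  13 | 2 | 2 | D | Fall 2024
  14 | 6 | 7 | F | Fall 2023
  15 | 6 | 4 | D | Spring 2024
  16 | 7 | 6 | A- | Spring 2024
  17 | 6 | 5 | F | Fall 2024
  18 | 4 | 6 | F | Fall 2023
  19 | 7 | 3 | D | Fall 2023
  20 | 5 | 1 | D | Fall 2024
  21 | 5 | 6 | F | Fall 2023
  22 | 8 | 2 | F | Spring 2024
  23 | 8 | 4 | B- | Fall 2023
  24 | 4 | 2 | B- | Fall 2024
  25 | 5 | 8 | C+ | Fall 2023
SELECT name, credits FROM courses WHERE credits <= 4

Execution result:
name | credits
Physics 201 | 4
Biology 201 | 4
Calculus 201 | 4
History 101 | 3
Linear Algebra 201 | 3
Databases 301 | 4
Algorithms 201 | 3
Art 101 | 3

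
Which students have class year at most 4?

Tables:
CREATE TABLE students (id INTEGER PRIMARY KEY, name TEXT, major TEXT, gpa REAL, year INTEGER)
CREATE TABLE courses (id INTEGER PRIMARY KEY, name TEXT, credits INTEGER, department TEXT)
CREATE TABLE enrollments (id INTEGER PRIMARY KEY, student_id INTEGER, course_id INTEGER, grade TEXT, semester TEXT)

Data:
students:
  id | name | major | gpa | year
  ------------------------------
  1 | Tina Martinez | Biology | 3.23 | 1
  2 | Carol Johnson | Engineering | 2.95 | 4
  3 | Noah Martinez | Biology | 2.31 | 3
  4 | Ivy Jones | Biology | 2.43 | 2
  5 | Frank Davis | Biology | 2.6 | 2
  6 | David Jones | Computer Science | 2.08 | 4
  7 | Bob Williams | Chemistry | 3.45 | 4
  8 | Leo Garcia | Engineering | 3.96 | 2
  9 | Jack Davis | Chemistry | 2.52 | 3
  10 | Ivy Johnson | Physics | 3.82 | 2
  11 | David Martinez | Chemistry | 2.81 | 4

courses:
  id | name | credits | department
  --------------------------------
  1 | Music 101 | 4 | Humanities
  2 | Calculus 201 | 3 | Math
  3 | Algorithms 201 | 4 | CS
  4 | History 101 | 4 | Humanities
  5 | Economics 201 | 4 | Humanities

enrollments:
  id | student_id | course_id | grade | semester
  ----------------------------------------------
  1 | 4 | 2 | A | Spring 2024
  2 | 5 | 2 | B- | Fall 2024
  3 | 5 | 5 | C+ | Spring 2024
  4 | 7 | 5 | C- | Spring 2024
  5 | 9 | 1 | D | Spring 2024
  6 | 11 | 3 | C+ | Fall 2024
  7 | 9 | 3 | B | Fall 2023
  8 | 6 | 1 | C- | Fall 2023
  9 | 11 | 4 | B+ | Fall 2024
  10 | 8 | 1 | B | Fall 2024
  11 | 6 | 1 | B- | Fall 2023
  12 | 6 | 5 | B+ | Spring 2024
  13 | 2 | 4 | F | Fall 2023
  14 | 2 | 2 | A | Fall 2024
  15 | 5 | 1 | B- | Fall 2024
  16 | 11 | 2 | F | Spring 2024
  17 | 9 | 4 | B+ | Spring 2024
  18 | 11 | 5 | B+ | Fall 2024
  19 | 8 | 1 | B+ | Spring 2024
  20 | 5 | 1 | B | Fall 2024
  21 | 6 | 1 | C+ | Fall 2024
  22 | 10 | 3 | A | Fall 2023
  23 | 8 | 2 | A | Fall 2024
SELECT name, year FROM students WHERE year <= 4

Execution result:
name | year
Tina Martinez | 1
Carol Johnson | 4
Noah Martinez | 3
Ivy Jones | 2
Frank Davis | 2
David Jones | 4
Bob Williams | 4
Leo Garcia | 2
Jack Davis | 3
Ivy Johnson | 2
David Martinez | 4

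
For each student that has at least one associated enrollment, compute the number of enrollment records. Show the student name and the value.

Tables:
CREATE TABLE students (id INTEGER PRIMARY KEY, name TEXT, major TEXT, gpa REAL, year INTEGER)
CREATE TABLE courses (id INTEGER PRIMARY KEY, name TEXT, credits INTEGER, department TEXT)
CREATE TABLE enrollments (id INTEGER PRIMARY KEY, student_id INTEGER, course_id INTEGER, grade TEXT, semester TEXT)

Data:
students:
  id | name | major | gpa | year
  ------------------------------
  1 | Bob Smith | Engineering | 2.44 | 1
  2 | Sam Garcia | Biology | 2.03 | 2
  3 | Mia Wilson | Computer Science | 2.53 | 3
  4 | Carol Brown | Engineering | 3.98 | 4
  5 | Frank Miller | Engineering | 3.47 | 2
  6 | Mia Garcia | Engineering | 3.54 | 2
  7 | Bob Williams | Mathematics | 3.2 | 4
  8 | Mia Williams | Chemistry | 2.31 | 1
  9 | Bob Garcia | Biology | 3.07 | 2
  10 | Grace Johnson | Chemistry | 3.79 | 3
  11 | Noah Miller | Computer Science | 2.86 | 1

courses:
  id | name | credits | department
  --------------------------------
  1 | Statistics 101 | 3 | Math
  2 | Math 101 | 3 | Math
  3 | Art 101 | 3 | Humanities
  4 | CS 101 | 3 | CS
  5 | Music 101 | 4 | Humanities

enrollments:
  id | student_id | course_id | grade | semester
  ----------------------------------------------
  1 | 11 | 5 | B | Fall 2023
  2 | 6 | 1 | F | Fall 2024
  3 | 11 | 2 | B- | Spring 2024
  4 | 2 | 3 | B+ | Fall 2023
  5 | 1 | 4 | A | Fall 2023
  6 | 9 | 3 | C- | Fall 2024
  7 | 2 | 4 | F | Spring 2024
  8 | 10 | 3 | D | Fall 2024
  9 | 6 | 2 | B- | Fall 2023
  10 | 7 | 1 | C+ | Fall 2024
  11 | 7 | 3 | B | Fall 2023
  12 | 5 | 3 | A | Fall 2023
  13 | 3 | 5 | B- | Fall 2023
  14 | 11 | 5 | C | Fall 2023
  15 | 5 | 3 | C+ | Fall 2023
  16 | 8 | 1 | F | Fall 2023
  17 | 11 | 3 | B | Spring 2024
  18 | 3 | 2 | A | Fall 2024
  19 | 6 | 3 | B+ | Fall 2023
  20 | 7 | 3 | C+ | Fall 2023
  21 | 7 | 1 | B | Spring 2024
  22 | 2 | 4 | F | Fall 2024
SELECT p.name, COUNT(*) AS n FROM enrollments c JOIN students p ON c.student_id = p.id GROUP BY p.id, p.name

Execution result:
name | n
Bob Smith | 1
Sam Garcia | 3
Mia Wilson | 2
Frank Miller | 2
Mia Garcia | 3
Bob Williams | 4
Mia Williams | 1
Bob Garcia | 1
Grace Johnson | 1
Noah Miller | 4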